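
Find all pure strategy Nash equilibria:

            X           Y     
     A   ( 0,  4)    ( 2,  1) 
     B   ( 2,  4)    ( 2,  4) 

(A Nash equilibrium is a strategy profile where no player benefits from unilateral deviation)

Nash equilibrium: (B, X), (B, Y)

Work:
Best responses:
  P1 vs X: payoffs [0, 2] → best response B (payoff 2)
  P1 vs Y: payoffs [2, 2] → best response A/B (payoff 2)
  P2 vs A: payoffs [4, 1] → best response X (payoff 4)
  P2 vs B: payoffs [4, 4] → best response X/Y (payoff 4)
Mutual best responses: (B,X), (B,Y) → Nash equilibria.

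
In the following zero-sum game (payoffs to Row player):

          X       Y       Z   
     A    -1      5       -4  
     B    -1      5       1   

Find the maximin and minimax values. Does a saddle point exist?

Maximin = -1, Minimax = -1, Saddle: True

Work:
Row minimums: [-4, -1] → maximin = -1
Column maximums: [-1, 5, 1] → minimax = -1
Saddle point exists! Game value = -1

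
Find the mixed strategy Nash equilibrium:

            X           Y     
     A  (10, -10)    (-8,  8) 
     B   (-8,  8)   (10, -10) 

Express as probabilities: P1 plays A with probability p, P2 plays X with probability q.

p = 0.5, q = 0.5

Work:
Find probabilities that make opponent indifferent:
P2 chooses q to make P1 indifferent between A and B
P1 chooses p to make P2 indifferent between X and Y
Mixed NE: P1 plays (A: 0.5, B: 0.5), P2 plays (X: 0.5, Y: 0.5)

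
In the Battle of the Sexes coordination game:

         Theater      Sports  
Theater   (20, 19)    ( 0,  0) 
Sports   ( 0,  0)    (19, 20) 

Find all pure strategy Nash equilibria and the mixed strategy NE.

Pure NE: (Theater, Theater) and (Sports, Sports); Mixed NE: p = 0.5128, q = 0.4872

Work:
Check pure NE:
(Theater, Theater): (20, 19) - no unilateral deviation beneficial
(Sports, Sports): (19, 20) - no unilateral deviation beneficial
Mixed NE: P1 plays Theater with p = 0.5128, P2 plays Theater with q = 0.4872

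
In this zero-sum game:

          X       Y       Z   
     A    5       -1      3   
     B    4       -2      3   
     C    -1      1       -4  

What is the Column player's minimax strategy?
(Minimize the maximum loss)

Column should play Y, value = 1

Work:
Column player minimizes Row's maximum payoff:
Column X: max payoff to Row = 5
Column Y: max payoff to Row = 1
Column Z: max payoff to Row = 3
Minimum is 1, achieved by column Y.
Minimax strategy: Y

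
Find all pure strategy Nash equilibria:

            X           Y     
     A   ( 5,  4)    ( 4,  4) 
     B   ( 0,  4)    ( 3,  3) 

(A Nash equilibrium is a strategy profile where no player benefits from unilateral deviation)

Nash equilibrium: (A, X), (A, Y)

Work:
Best responses:
  P1 vs X: payoffs [5, 0] → best response A (payoff 5)
  P1 vs Y: payoffs [4, 3] → best response A (payoff 4)
  P2 vs A: payoffs [4, 4] → best response X/Y (payoff 4)
  P2 vs B: payoffs [4, 3] → best response X (payoff 4)
Mutual best responses: (A,X), (A,Y) → Nash equilibria.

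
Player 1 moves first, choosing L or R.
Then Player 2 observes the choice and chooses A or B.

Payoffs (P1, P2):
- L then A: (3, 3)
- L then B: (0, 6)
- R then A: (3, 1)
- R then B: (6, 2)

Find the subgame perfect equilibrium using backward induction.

P1 plays R, P2 plays B after L and B after R; Payoff (6, 2)

Work:
Backward induction:
After L: P2 chooses B → P1 gets 0
After R: P2 chooses B → P1 gets 6
P1 chooses R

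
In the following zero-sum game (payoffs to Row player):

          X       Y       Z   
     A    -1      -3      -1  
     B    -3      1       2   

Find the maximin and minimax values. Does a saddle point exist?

Maximin = -3, Minimax = -1, Saddle: False

Work:
Row minimums: [-3, -3] → maximin = -3
Column maximums: [-1, 1, 2] → minimax = -1
No saddle point (maximin ≠ minimax). Mixed strategy needed.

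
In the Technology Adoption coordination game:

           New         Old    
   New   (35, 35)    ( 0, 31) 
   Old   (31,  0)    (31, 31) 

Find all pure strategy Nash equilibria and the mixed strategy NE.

Pure NE: (New, New) and (Old, Old); Mixed NE: p = 0.8857, q = 0.8857

Work:
Check pure NE:
(New, New): (35, 35) - no unilateral deviation beneficial
(Old, Old): (31, 31) - no unilateral deviation beneficial
Mixed NE: P1 plays New with p = 0.8857, P2 plays New with q = 0.8857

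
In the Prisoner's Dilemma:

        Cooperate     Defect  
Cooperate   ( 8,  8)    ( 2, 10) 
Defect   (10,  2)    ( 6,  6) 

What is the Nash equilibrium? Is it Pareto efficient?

(Defect, Defect) is NE; not Pareto efficient

Work:
Defect dominates Cooperate for both players:
If P2 cooperates: Defect (10) > Cooperate (8)
If P2 defects: Defect (6) > Cooperate (2)
NE: (Defect, Defect) with payoff (6, 6)
But (Cooperate, Cooperate) = (8, 8) Pareto dominates (6, 6)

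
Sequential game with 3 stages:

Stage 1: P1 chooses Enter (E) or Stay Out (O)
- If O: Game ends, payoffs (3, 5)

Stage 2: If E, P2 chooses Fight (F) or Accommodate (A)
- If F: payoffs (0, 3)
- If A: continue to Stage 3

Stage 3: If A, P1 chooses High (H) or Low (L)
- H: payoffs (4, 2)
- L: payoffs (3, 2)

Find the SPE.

SPE: (O, F, H); Outcome (3, 5)

Work:
Stage 3: P1 chooses H (4 vs 3)
Stage 2: P2: F->3, A->2 (anticipating H). Choose F
Stage 1: P1: O->3, E->0 (anticipating F, H). Choose O
SPE path: O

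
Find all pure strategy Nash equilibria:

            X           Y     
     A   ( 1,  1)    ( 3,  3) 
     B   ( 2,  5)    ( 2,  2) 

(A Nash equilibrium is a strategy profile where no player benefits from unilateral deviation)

Nash equilibrium: (A, Y), (B, X)

Work:
Best responses:
  P1 vs X: payoffs [1, 2] → best response B (payoff 2)
  P1 vs Y: payoffs [3, 2] → best response A (payoff 3)
  P2 vs A: payoffs [1, 3] → best response Y (payoff 3)
  P2 vs B: payoffs [5, 2] → best response X (payoff 5)
Mutual best responses: (A,Y), (B,X) → Nash equilibria.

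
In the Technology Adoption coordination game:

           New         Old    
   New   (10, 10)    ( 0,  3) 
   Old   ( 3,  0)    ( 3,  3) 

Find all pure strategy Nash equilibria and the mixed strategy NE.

Pure NE: (New, New) and (Old, Old); Mixed NE: p = 0.3, q = 0.3

Work:
Check pure NE:
(New, New): (10, 10) - no unilateral deviation beneficial
(Old, Old): (3, 3) - no unilateral deviation beneficial
Mixed NE: P1 plays New with p = 0.3, P2 plays New with q = 0.3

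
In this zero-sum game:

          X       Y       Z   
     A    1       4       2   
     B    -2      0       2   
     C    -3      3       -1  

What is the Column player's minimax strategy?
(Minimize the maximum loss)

Column should play X, value = 1

Work:
Column player minimizes Row's maximum payoff:
Column X: max payoff to Row = 1
Column Y: max payoff to Row = 4
Column Z: max payoff to Row = 2
Minimum is 1, achieved by column X.
Minimax strategy: X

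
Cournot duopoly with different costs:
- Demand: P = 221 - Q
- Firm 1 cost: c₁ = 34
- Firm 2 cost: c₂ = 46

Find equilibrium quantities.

q₁* = 66.33, q₂* = 54.33

Work:
Reaction: q₁ = (221 - 34 - q₂)/2
Reaction: q₂ = (221 - 46 - q₁)/2
Solve simultaneously:
q₁* = (221 - 2×34 + 46)/3 = 66.33
q₂* = (221 - 2×46 + 34)/3 = 54.33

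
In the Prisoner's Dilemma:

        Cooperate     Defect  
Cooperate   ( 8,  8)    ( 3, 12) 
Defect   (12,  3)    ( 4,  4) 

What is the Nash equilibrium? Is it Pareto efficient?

(Defect, Defect) is NE; not Pareto efficient

Work:
Defect dominates Cooperate for both players:
If P2 cooperates: Defect (12) > Cooperate (8)
If P2 defects: Defect (4) > Cooperate (3)
NE: (Defect, Defect) with payoff (4, 4)
But (Cooperate, Cooperate) = (8, 8) Pareto dominates (4, 4)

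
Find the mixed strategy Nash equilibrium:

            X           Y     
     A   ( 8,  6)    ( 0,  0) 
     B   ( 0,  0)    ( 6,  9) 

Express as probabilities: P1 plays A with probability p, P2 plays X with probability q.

p = 0.6, q = 0.4286

Work:
Find probabilities that make opponent indifferent:
P2 chooses q to make P1 indifferent between A and B
P1 chooses p to make P2 indifferent between X and Y
Mixed NE: P1 plays (A: 0.6, B: 0.4), P2 plays (X: 0.4286, Y: 0.5714)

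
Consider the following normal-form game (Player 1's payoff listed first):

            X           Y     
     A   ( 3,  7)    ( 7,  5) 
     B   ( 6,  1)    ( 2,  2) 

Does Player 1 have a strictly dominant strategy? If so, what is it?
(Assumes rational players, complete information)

No strictly dominant strategy exists for Player 1

Work:
A strategy strictly dominates another if it gives a strictly higher payoff against every opponent action. Compare each pair of P1's strategies column-by-column:
  A vs B: [3 vs 6, 7 vs 2] → A does not strictly dominate B (column X: 3 ≤ 6)
  B vs A: [6 vs 3, 2 vs 7] → B does not strictly dominate A (column Y: 2 ≤ 7)
No single strategy strictly dominates all others → no strictly dominant strategy.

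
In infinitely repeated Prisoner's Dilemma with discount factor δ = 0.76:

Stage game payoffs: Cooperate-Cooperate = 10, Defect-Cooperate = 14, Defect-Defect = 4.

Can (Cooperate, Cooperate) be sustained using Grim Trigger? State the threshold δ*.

δ* = 0.4; since δ = 0.76 ≥ 0.4, cooperation can be sustained

Work:
For Grim Trigger:
Cooperate forever: 10/(1-δ)
Defect then punished: 14 + 4·δ/(1-δ)
Need: 10/(1-δ) ≥ 14 + 4·δ/(1-δ)
Solving: δ ≥ (T-R)/(T-P) = (14-10)/(14-4) = 0.4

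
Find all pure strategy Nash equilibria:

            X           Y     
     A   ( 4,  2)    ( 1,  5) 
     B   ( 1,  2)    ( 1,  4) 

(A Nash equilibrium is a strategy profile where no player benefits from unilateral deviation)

Nash equilibrium: (A, Y), (B, Y)

Work:
Best responses:
  P1 vs X: payoffs [4, 1] → best response A (payoff 4)
  P1 vs Y: payoffs [1, 1] → best response A/B (payoff 1)
  P2 vs A: payoffs [2, 5] → best response Y (payoff 5)
  P2 vs B: payoffs [2, 4] → best response Y (payoff 4)
Mutual best responses: (A,Y), (B,Y) → Nash equilibria.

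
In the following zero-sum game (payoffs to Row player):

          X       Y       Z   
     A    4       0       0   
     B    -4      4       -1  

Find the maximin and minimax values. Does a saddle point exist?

Maximin = 0, Minimax = 0, Saddle: True

Work:
Row minimums: [0, -4] → maximin = 0
Column maximums: [4, 4, 0] → minimax = 0
Saddle point exists! Game value = 0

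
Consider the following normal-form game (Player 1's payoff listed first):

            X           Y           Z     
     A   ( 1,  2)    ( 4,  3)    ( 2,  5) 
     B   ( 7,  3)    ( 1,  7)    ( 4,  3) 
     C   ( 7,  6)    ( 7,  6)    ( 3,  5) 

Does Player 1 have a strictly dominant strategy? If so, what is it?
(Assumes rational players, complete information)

No strictly dominant strategy exists for Player 1

Work:
A strategy strictly dominates another if it gives a strictly higher payoff against every opponent action. Compare each pair of P1's strategies column-by-column:
  A vs B: [1 vs 7, 4 vs 1, 2 vs 4] → A does not strictly dominate B (column X: 1 ≤ 7)
  A vs C: [1 vs 7, 4 vs 7, 2 vs 3] → A does not strictly dominate C (column X: 1 ≤ 7)
  B vs A: [7 vs 1, 1 vs 4, 4 vs 2] → B does not strictly dominate A (column Y: 1 ≤ 4)
  B vs C: [7 vs 7, 1 vs 7, 4 vs 3] → B does not strictly dominate C (column X: 7 ≤ 7)
  C vs A: [7 vs 1, 7 vs 4, 3 vs 2] → C strictly dominates A
  C vs B: [7 vs 7, 7 vs 1, 3 vs 4] → C does not strictly dominate B (column X: 7 ≤ 7)
No single strategy strictly dominates all others → no strictly dominant strategy.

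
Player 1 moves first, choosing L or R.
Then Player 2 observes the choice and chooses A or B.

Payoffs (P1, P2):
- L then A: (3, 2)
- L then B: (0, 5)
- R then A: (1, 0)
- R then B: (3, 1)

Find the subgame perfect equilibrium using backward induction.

P1 plays R, P2 plays B after L and B after R; Payoff (3, 1)

Work:
Backward induction:
After L: P2 chooses B → P1 gets 0
After R: P2 chooses B → P1 gets 3
P1 chooses R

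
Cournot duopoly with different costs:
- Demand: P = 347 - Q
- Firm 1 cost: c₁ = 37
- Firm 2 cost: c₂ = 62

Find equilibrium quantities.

q₁* = 111.67, q₂* = 86.67

Work:
Reaction: q₁ = (347 - 37 - q₂)/2
Reaction: q₂ = (347 - 62 - q₁)/2
Solve simultaneously:
q₁* = (347 - 2×37 + 62)/3 = 111.67
q₂* = (347 - 2×62 + 37)/3 = 86.67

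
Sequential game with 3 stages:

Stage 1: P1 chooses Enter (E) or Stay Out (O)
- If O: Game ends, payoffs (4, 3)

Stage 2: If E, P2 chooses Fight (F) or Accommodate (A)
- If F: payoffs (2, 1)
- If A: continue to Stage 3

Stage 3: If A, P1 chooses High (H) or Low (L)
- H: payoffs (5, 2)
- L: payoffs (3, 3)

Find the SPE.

SPE: (E, A, H); Outcome (5, 2)

Work:
Stage 3: P1 chooses H (5 vs 3)
Stage 2: P2: F->1, A->2 (anticipating H). Choose A
Stage 1: P1: O->4, E->5 (anticipating A, H). Choose E
SPE path: E -> A -> H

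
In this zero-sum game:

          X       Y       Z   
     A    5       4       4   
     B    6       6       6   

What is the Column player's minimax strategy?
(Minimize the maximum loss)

Column should play X or Y or Z (all achieve the minimum), value = 6

Work:
Column player minimizes Row's maximum payoff:
Column X: max payoff to Row = 6
Column Y: max payoff to Row = 6
Column Z: max payoff to Row = 6
Minimum is 6, achieved by columns X, Y, Z (tied).
Each of X or Y or Z is a minimax strategy.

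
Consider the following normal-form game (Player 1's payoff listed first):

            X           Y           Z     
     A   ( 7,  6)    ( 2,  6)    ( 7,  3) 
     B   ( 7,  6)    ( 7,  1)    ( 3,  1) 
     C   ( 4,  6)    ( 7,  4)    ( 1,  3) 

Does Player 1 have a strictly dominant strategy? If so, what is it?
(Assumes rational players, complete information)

No strictly dominant strategy exists for Player 1

Work:
A strategy strictly dominates another if it gives a strictly higher payoff against every opponent action. Compare each pair of P1's strategies column-by-column:
  A vs B: [7 vs 7, 2 vs 7, 7 vs 3] → A does not strictly dominate B (column X: 7 ≤ 7)
  A vs C: [7 vs 4, 2 vs 7, 7 vs 1] → A does not strictly dominate C (column Y: 2 ≤ 7)
  B vs A: [7 vs 7, 7 vs 2, 3 vs 7] → B does not strictly dominate A (column X: 7 ≤ 7)
  B vs C: [7 vs 4, 7 vs 7, 3 vs 1] → B does not strictly dominate C (column Y: 7 ≤ 7)
  C vs A: [4 vs 7, 7 vs 2, 1 vs 7] → C does not strictly dominate A (column X: 4 ≤ 7)
  C vs B: [4 vs 7, 7 vs 7, 1 vs 3] → C does not strictly dominate B (column X: 4 ≤ 7)
No single strategy strictly dominates all others → no strictly dominant strategy.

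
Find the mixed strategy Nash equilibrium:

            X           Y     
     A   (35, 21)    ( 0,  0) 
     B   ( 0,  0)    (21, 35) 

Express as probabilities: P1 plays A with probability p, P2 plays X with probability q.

p = 0.625, q = 0.375

Work:
Find probabilities that make opponent indifferent:
P2 chooses q to make P1 indifferent between A and B
P1 chooses p to make P2 indifferent between X and Y
Mixed NE: P1 plays (A: 0.625, B: 0.375), P2 plays (X: 0.375, Y: 0.625)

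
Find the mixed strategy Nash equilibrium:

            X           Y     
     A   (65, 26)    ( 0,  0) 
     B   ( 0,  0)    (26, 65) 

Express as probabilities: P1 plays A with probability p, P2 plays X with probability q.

p = 0.7143, q = 0.2857

Work:
Find probabilities that make opponent indifferent:
P2 chooses q to make P1 indifferent between A and B
P1 chooses p to make P2 indifferent between X and Y
Mixed NE: P1 plays (A: 0.7143, B: 0.2857), P2 plays (X: 0.2857, Y: 0.7143)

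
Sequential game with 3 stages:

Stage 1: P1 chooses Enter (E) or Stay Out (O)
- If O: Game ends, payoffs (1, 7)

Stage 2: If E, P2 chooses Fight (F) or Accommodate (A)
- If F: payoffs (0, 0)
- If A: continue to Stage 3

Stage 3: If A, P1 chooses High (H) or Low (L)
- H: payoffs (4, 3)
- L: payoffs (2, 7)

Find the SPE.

SPE: (E, A, H); Outcome (4, 3)

Work:
Stage 3: P1 chooses H (4 vs 2)
Stage 2: P2: F->0, A->3 (anticipating H). Choose A
Stage 1: P1: O->1, E->4 (anticipating A, H). Choose E
SPE path: E -> A -> H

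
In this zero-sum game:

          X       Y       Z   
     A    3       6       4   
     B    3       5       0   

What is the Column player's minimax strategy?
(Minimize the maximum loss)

Column should play X, value = 3

Work:
Column player minimizes Row's maximum payoff:
Column X: max payoff to Row = 3
Column Y: max payoff to Row = 6
Column Z: max payoff to Row = 4
Minimum is 3, achieved by column X.
Minimax strategy: X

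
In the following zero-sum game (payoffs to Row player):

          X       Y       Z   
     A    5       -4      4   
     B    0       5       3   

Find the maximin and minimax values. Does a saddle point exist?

Maximin = 0, Minimax = 4, Saddle: False

Work:
Row minimums: [-4, 0] → maximin = 0
Column maximums: [5, 5, 4] → minimax = 4
No saddle point (maximin ≠ minimax). Mixed strategy needed.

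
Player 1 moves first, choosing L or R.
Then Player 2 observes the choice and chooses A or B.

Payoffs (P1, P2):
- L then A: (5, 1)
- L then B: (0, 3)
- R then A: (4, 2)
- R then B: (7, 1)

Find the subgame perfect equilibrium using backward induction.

P1 plays R, P2 plays B after L and A after R; Payoff (4, 2)

Work:
Backward induction:
After L: P2 chooses B → P1 gets 0
After R: P2 chooses A → P1 gets 4
P1 chooses R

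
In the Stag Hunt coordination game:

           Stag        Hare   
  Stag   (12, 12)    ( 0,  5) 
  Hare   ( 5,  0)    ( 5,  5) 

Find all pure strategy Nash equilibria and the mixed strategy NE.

Pure NE: (Stag, Stag) and (Hare, Hare); Mixed NE: p = 0.4167, q = 0.4167

Work:
Check pure NE:
(Stag, Stag): (12, 12) - no unilateral deviation beneficial
(Hare, Hare): (5, 5) - no unilateral deviation beneficial
Mixed NE: P1 plays Stag with p = 0.4167, P2 plays Stag with q = 0.4167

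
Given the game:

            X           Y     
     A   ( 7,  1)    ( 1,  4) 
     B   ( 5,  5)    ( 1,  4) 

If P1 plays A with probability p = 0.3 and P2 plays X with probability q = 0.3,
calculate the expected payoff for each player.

E[P1] = 2.38, E[P2] = 3.94

Work:
E[P1] = p·q·π₁(A,X) + p·(1-q)·π₁(A,Y) + (1-p)·q·π₁(B,X) + (1-p)·(1-q)·π₁(B,Y)
= 0.3·0.3·7 + 0.3·0.7·1 + 0.7·0.3·5 + 0.7·0.7·1
= 2.38

E[P2] = 3.94 (similar calculation)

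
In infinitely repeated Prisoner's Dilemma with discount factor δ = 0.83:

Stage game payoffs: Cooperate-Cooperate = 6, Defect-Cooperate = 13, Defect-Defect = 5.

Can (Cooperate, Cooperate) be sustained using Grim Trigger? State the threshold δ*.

δ* = 0.875; since δ = 0.83 < 0.875, cooperation cannot be sustained

Work:
For Grim Trigger:
Cooperate forever: 6/(1-δ)
Defect then punished: 13 + 5·δ/(1-δ)
Need: 6/(1-δ) ≥ 13 + 5·δ/(1-δ)
Solving: δ ≥ (T-R)/(T-P) = (13-6)/(13-5) = 0.875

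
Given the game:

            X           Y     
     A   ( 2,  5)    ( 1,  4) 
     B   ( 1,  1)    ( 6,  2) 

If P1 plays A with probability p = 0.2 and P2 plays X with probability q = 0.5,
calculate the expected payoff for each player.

E[P1] = 3.1, E[P2] = 2.1

Work:
E[P1] = p·q·π₁(A,X) + p·(1-q)·π₁(A,Y) + (1-p)·q·π₁(B,X) + (1-p)·(1-q)·π₁(B,Y)
= 0.2·0.5·2 + 0.2·0.5·1 + 0.8·0.5·1 + 0.8·0.5·6
= 3.1

E[P2] = 2.1 (similar calculation)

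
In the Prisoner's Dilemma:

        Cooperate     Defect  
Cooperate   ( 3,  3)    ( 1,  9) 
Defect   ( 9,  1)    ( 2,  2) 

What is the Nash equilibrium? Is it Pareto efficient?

(Defect, Defect) is NE; not Pareto efficient

Work:
Defect dominates Cooperate for both players:
If P2 cooperates: Defect (9) > Cooperate (3)
If P2 defects: Defect (2) > Cooperate (1)
NE: (Defect, Defect) with payoff (2, 2)
But (Cooperate, Cooperate) = (3, 3) Pareto dominates (2, 2)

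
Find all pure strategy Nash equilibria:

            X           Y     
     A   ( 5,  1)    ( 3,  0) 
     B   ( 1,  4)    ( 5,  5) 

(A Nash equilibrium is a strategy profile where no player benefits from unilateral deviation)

Nash equilibrium: (A, X), (B, Y)

Work:
Best responses:
  P1 vs X: payoffs [5, 1] → best response A (payoff 5)
  P1 vs Y: payoffs [3, 5] → best response B (payoff 5)
  P2 vs A: payoffs [1, 0] → best response X (payoff 1)
  P2 vs B: payoffs [4, 5] → best response Y (payoff 5)
Mutual best responses: (A,X), (B,Y) → Nash equilibria.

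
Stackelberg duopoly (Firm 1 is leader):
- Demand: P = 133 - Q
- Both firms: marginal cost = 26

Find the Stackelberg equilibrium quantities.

q₁* (leader) = 53.5, q₂* (follower) = 26.75

Work:
Follower's reaction: q₂ = (a - c - q₁)/2
Leader substitutes: π₁ = q₁·(a - q₁ - (a-c-q₁)/2 - c)
FOC: q₁* = (133 - 26)/2 = 53.50
Then: q₂* = (133 - 26 - 53.5)/2 = 26.75
Leader has first-mover advantage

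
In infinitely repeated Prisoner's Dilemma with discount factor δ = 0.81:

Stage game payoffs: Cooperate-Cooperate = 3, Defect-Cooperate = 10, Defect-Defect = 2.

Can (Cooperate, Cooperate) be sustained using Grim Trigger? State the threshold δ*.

δ* = 0.875; since δ = 0.81 < 0.875, cooperation cannot be sustained

Work:
For Grim Trigger:
Cooperate forever: 3/(1-δ)
Defect then punished: 10 + 2·δ/(1-δ)
Need: 3/(1-δ) ≥ 10 + 2·δ/(1-δ)
Solving: δ ≥ (T-R)/(T-P) = (10-3)/(10-2) = 0.875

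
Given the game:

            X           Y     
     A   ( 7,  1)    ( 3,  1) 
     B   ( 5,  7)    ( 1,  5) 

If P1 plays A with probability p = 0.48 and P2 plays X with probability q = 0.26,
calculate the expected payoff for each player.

E[P1] = 3.0, E[P2] = 3.3504

Work:
E[P1] = p·q·π₁(A,X) + p·(1-q)·π₁(A,Y) + (1-p)·q·π₁(B,X) + (1-p)·(1-q)·π₁(B,Y)
= 0.48·0.26·7 + 0.48·0.74·3 + 0.52·0.26·5 + 0.52·0.74·1
= 3.0

E[P2] = 3.3504 (similar calculation)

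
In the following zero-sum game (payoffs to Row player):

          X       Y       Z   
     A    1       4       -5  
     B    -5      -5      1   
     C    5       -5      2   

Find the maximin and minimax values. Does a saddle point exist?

Maximin = -5, Minimax = 2, Saddle: False

Work:
Row minimums: [-5, -5, -5] → maximin = -5
Column maximums: [5, 4, 2] → minimax = 2
No saddle point (maximin ≠ minimax). Mixed strategy needed.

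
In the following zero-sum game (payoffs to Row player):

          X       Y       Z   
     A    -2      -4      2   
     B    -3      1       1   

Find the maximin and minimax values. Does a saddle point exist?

Maximin = -3, Minimax = -2, Saddle: False

Work:
Row minimums: [-4, -3] → maximin = -3
Column maximums: [-2, 1, 2] → minimax = -2
No saddle point (maximin ≠ minimax). Mixed strategy needed.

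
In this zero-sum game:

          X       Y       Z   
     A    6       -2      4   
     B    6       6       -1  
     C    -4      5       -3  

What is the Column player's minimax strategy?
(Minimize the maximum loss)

Column should play Z, value = 4

Work:
Column player minimizes Row's maximum payoff:
Column X: max payoff to Row = 6
Column Y: max payoff to Row = 6
Column Z: max payoff to Row = 4
Minimum is 4, achieved by column Z.
Minimax strategy: Z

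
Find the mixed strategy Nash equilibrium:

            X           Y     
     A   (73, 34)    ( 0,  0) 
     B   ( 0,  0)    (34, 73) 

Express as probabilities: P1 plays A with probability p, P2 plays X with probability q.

p = 0.6822, q = 0.3178

Work:
Find probabilities that make opponent indifferent:
P2 chooses q to make P1 indifferent between A and B
P1 chooses p to make P2 indifferent between X and Y
Mixed NE: P1 plays (A: 0.6822, B: 0.3178), P2 plays (X: 0.3178, Y: 0.6822)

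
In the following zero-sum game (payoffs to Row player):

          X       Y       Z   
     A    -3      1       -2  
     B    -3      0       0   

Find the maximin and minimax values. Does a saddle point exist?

Maximin = -3, Minimax = -3, Saddle: True

Work:
Row minimums: [-3, -3] → maximin = -3
Column maximums: [-3, 1, 0] → minimax = -3
Saddle point exists! Game value = -3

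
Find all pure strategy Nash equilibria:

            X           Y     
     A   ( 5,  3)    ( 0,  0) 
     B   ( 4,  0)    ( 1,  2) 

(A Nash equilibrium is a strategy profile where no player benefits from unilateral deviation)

Nash equilibrium: (A, X), (B, Y)

Work:
Best responses:
  P1 vs X: payoffs [5, 4] → best response A (payoff 5)
  P1 vs Y: payoffs [0, 1] → best response B (payoff 1)
  P2 vs A: payoffs [3, 0] → best response X (payoff 3)
  P2 vs B: payoffs [0, 2] → best response Y (payoff 2)
Mutual best responses: (A,X), (B,Y) → Nash equilibria.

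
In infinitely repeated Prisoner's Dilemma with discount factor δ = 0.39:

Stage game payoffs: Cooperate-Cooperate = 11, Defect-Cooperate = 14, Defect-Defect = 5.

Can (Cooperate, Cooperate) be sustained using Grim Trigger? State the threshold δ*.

δ* = 0.3333; since δ = 0.39 ≥ 0.3333, cooperation can be sustained

Work:
For Grim Trigger:
Cooperate forever: 11/(1-δ)
Defect then punished: 14 + 5·δ/(1-δ)
Need: 11/(1-δ) ≥ 14 + 5·δ/(1-δ)
Solving: δ ≥ (T-R)/(T-P) = (14-11)/(14-5) = 0.3333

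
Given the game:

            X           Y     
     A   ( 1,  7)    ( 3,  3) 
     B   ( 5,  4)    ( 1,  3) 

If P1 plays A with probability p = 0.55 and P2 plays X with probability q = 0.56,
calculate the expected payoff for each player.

E[P1] = 2.492, E[P2] = 4.484

Work:
E[P1] = p·q·π₁(A,X) + p·(1-q)·π₁(A,Y) + (1-p)·q·π₁(B,X) + (1-p)·(1-q)·π₁(B,Y)
= 0.55·0.56·1 + 0.55·0.44·3 + 0.45·0.56·5 + 0.45·0.44·1
= 2.492

E[P2] = 4.484 (similar calculation)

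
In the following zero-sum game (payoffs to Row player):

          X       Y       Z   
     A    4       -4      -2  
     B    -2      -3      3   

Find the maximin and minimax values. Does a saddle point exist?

Maximin = -3, Minimax = -3, Saddle: True

Work:
Row minimums: [-4, -3] → maximin = -3
Column maximums: [4, -3, 3] → minimax = -3
Saddle point exists! Game value = -3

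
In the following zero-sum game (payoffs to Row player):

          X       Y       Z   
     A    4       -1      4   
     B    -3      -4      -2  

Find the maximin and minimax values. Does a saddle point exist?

Maximin = -1, Minimax = -1, Saddle: True

Work:
Row minimums: [-1, -4] → maximin = -1
Column maximums: [4, -1, 4] → minimax = -1
Saddle point exists! Game value = -1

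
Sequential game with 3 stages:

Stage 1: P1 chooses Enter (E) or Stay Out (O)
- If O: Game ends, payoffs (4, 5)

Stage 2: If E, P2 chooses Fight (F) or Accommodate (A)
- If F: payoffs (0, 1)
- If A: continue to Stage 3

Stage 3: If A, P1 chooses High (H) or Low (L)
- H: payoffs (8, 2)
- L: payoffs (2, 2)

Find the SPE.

SPE: (E, A, H); Outcome (8, 2)

Work:
Stage 3: P1 chooses H (8 vs 2)
Stage 2: P2: F->1, A->2 (anticipating H). Choose A
Stage 1: P1: O->4, E->8 (anticipating A, H). Choose E
SPE path: E -> A -> H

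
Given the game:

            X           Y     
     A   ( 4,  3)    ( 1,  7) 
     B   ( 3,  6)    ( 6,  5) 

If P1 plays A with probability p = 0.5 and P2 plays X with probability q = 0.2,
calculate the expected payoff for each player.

E[P1] = 3.5, E[P2] = 5.7

Work:
E[P1] = p·q·π₁(A,X) + p·(1-q)·π₁(A,Y) + (1-p)·q·π₁(B,X) + (1-p)·(1-q)·π₁(B,Y)
= 0.5·0.2·4 + 0.5·0.8·1 + 0.5·0.2·3 + 0.5·0.8·6
= 3.5

E[P2] = 5.7 (similar calculation)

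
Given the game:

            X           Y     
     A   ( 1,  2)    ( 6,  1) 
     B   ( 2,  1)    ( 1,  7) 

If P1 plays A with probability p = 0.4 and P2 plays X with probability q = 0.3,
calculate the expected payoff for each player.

E[P1] = 2.58, E[P2] = 3.64

Work:
E[P1] = p·q·π₁(A,X) + p·(1-q)·π₁(A,Y) + (1-p)·q·π₁(B,X) + (1-p)·(1-q)·π₁(B,Y)
= 0.4·0.3·1 + 0.4·0.7·6 + 0.6·0.3·2 + 0.6·0.7·1
= 2.58

E[P2] = 3.64 (similar calculation)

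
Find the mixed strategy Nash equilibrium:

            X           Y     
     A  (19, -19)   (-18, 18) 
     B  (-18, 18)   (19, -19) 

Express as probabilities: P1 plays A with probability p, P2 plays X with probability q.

p = 0.5, q = 0.5

Work:
Find probabilities that make opponent indifferent:
P2 chooses q to make P1 indifferent between A and B
P1 chooses p to make P2 indifferent between X and Y
Mixed NE: P1 plays (A: 0.5, B: 0.5), P2 plays (X: 0.5, Y: 0.5)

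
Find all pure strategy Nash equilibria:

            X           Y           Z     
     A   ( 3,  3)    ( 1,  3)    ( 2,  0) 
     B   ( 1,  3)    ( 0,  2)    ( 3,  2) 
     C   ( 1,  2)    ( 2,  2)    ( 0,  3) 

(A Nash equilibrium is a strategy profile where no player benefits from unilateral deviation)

Nash equilibrium: (A, X)

Work:
Best responses:
  P1 vs X: payoffs [3, 1, 1] → best response A (payoff 3)
  P1 vs Y: payoffs [1, 0, 2] → best response C (payoff 2)
  P1 vs Z: payoffs [2, 3, 0] → best response B (payoff 3)
  P2 vs A: payoffs [3, 3, 0] → best response X/Y (payoff 3)
  P2 vs B: payoffs [3, 2, 2] → best response X (payoff 3)
  P2 vs C: payoffs [2, 2, 3] → best response Z (payoff 3)
Mutual best responses: (A,X) → Nash equilibria.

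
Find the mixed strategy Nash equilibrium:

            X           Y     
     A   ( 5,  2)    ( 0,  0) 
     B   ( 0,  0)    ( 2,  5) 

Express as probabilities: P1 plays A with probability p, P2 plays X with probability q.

p = 0.7143, q = 0.2857

Work:
Find probabilities that make opponent indifferent:
P2 chooses q to make P1 indifferent between A and B
P1 chooses p to make P2 indifferent between X and Y
Mixed NE: P1 plays (A: 0.7143, B: 0.2857), P2 plays (X: 0.2857, Y: 0.7143)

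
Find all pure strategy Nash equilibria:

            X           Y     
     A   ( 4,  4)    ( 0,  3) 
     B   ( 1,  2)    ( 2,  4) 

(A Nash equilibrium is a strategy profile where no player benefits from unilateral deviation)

Nash equilibrium: (A, X), (B, Y)

Work:
Best responses:
  P1 vs X: payoffs [4, 1] → best response A (payoff 4)
  P1 vs Y: payoffs [0, 2] → best response B (payoff 2)
  P2 vs A: payoffs [4, 3] → best response X (payoff 4)
  P2 vs B: payoffs [2, 4] → best response Y (payoff 4)
Mutual best responses: (A,X), (B,Y) → Nash equilibria.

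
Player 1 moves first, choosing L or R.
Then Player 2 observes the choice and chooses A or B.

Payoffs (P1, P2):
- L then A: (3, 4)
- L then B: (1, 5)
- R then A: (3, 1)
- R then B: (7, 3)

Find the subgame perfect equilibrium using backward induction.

P1 plays R, P2 plays B after L and B after R; Payoff (7, 3)

Work:
Backward induction:
After L: P2 chooses B → P1 gets 1
After R: P2 chooses B → P1 gets 7
P1 chooses R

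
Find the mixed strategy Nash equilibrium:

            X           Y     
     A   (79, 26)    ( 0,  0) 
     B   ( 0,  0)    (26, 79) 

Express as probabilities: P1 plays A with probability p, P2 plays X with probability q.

p = 0.7524, q = 0.2476

Work:
Find probabilities that make opponent indifferent:
P2 chooses q to make P1 indifferent between A and B
P1 chooses p to make P2 indifferent between X and Y
Mixed NE: P1 plays (A: 0.7524, B: 0.2476), P2 plays (X: 0.2476, Y: 0.7524)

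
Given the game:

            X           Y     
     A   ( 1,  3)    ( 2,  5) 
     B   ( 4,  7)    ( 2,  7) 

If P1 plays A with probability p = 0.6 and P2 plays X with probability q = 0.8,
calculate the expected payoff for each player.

E[P1] = 2.16, E[P2] = 4.84

Work:
E[P1] = p·q·π₁(A,X) + p·(1-q)·π₁(A,Y) + (1-p)·q·π₁(B,X) + (1-p)·(1-q)·π₁(B,Y)
= 0.6·0.8·1 + 0.6·0.2·2 + 0.4·0.8·4 + 0.4·0.2·2
= 2.16

E[P2] = 4.84 (similar calculation)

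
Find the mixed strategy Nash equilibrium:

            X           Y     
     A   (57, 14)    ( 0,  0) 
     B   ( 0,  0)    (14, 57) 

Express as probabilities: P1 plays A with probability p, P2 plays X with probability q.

p = 0.8028, q = 0.1972

Work:
Find probabilities that make opponent indifferent:
P2 chooses q to make P1 indifferent between A and B
P1 chooses p to make P2 indifferent between X and Y
Mixed NE: P1 plays (A: 0.8028, B: 0.1972), P2 plays (X: 0.1972, Y: 0.8028)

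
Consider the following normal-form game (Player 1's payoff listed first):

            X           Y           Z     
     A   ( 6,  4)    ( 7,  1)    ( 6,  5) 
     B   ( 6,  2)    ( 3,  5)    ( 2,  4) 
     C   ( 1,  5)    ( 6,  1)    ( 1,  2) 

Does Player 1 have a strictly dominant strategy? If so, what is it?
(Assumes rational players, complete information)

No strictly dominant strategy exists for Player 1

Work:
A strategy strictly dominates another if it gives a strictly higher payoff against every opponent action. Compare each pair of P1's strategies column-by-column:
  A vs B: [6 vs 6, 7 vs 3, 6 vs 2] → A does not strictly dominate B (column X: 6 ≤ 6)
  A vs C: [6 vs 1, 7 vs 6, 6 vs 1] → A strictly dominates C
  B vs A: [6 vs 6, 3 vs 7, 2 vs 6] → B does not strictly dominate A (column X: 6 ≤ 6)
  B vs C: [6 vs 1, 3 vs 6, 2 vs 1] → B does not strictly dominate C (column Y: 3 ≤ 6)
  C vs A: [1 vs 6, 6 vs 7, 1 vs 6] → C does not strictly dominate A (column X: 1 ≤ 6)
  C vs B: [1 vs 6, 6 vs 3, 1 vs 2] → C does not strictly dominate B (column X: 1 ≤ 6)
No single strategy strictly dominates all others → no strictly dominant strategy.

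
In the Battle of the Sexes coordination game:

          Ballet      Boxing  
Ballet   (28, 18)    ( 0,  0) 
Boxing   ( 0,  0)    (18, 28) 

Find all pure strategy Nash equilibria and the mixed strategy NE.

Pure NE: (Ballet, Ballet) and (Boxing, Boxing); Mixed NE: p = 0.6087, q = 0.3913

Work:
Check pure NE:
(Ballet, Ballet): (28, 18) - no unilateral deviation beneficial
(Boxing, Boxing): (18, 28) - no unilateral deviation beneficial
Mixed NE: P1 plays Ballet with p = 0.6087, P2 plays Ballet with q = 0.3913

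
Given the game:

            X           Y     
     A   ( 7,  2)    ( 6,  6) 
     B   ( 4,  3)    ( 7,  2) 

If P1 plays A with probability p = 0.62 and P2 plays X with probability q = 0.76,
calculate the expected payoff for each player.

E[P1] = 5.9848, E[P2] = 2.884

Work:
E[P1] = p·q·π₁(A,X) + p·(1-q)·π₁(A,Y) + (1-p)·q·π₁(B,X) + (1-p)·(1-q)·π₁(B,Y)
= 0.62·0.76·7 + 0.62·0.24·6 + 0.38·0.76·4 + 0.38·0.24·7
= 5.9848

E[P2] = 2.884 (similar calculation)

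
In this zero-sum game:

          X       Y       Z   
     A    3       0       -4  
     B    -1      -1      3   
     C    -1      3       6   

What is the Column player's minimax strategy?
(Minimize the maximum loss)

Column should play X or Y (all achieve the minimum), value = 3

Work:
Column player minimizes Row's maximum payoff:
Column X: max payoff to Row = 3
Column Y: max payoff to Row = 3
Column Z: max payoff to Row = 6
Minimum is 3, achieved by columns X, Y (tied).
Each of X or Y is a minimax strategy.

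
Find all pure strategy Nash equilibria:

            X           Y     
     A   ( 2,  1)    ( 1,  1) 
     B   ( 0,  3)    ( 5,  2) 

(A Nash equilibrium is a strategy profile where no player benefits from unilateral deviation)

Nash equilibrium: (A, X)

Work:
Best responses:
  P1 vs X: payoffs [2, 0] → best response A (payoff 2)
  P1 vs Y: payoffs [1, 5] → best response B (payoff 5)
  P2 vs A: payoffs [1, 1] → best response X/Y (payoff 1)
  P2 vs B: payoffs [3, 2] → best response X (payoff 3)
Mutual best responses: (A,X) → Nash equilibria.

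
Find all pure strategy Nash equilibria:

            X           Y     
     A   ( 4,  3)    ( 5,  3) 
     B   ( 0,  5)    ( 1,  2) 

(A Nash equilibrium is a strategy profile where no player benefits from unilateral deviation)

Nash equilibrium: (A, X), (A, Y)

Work:
Best responses:
  P1 vs X: payoffs [4, 0] → best response A (payoff 4)
  P1 vs Y: payoffs [5, 1] → best response A (payoff 5)
  P2 vs A: payoffs [3, 3] → best response X/Y (payoff 3)
  P2 vs B: payoffs [5, 2] → best response X (payoff 5)
Mutual best responses: (A,X), (A,Y) → Nash equilibria.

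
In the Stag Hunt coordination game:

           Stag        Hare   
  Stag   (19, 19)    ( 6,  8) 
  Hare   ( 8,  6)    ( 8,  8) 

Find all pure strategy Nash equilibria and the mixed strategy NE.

Pure NE: (Stag, Stag) and (Hare, Hare); Mixed NE: p = 0.1538, q = 0.1538

Work:
Check pure NE:
(Stag, Stag): (19, 19) - no unilateral deviation beneficial
(Hare, Hare): (8, 8) - no unilateral deviation beneficial
Mixed NE: P1 plays Stag with p = 0.1538, P2 plays Stag with q = 0.1538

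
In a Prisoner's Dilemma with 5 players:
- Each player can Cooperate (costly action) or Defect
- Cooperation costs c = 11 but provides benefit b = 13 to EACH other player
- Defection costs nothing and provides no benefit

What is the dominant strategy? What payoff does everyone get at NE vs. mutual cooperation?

Dominant: Defect; NE payoff = 0; Coop payoff = 41

Work:
Defect dominates (saves cost c = 11, benefit to others is external)
NE: All defect → everyone gets 0
If all cooperate: each receives (4)×13 - 11 = 41
Social dilemma: 41 > 0 but NE gives 0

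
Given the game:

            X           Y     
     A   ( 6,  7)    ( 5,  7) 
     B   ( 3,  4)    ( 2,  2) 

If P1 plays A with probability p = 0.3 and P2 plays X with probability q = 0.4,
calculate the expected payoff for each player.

E[P1] = 3.3, E[P2] = 4.06

Work:
E[P1] = p·q·π₁(A,X) + p·(1-q)·π₁(A,Y) + (1-p)·q·π₁(B,X) + (1-p)·(1-q)·π₁(B,Y)
= 0.3·0.4·6 + 0.3·0.6·5 + 0.7·0.4·3 + 0.7·0.6·2
= 3.3

E[P2] = 4.06 (similar calculation)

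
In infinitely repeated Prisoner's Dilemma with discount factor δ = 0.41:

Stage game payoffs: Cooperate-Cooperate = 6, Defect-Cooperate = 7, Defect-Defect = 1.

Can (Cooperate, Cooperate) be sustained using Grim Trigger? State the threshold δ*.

δ* = 0.1667; since δ = 0.41 ≥ 0.1667, cooperation can be sustained

Work:
For Grim Trigger:
Cooperate forever: 6/(1-δ)
Defect then punished: 7 + 1·δ/(1-δ)
Need: 6/(1-δ) ≥ 7 + 1·δ/(1-δ)
Solving: δ ≥ (T-R)/(T-P) = (7-6)/(7-1) = 0.1667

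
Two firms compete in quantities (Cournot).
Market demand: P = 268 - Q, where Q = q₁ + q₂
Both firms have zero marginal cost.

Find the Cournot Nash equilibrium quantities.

q₁* = q₂* = 89.33; P* = 89.33

Work:
Profit: π_i = P·q_i = (a - q_i - q_j)·q_i
FOC: ∂π_i/∂q_i = a - 2q_i - q_j = 0
Reaction function: q_i = (268 - q_j)/2
Symmetry: q* = 268/3 = 89.33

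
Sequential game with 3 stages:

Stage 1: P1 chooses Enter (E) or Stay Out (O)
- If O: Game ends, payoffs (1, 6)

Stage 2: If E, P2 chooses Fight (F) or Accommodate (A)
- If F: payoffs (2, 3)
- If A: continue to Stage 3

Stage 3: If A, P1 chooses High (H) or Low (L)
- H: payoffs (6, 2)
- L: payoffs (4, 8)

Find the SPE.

SPE: (E, F, H); Outcome (2, 3)

Work:
Stage 3: P1 chooses H (6 vs 4)
Stage 2: P2: F->3, A->2 (anticipating H). Choose F
Stage 1: P1: O->1, E->2 (anticipating F, H). Choose E
SPE path: E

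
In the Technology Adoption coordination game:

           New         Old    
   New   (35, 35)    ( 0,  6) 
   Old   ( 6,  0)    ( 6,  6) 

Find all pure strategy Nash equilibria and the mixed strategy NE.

Pure NE: (New, New) and (Old, Old); Mixed NE: p = 0.1714, q = 0.1714

Work:
Check pure NE:
(New, New): (35, 35) - no unilateral deviation beneficial
(Old, Old): (6, 6) - no unilateral deviation beneficial
Mixed NE: P1 plays New with p = 0.1714, P2 plays New with q = 0.1714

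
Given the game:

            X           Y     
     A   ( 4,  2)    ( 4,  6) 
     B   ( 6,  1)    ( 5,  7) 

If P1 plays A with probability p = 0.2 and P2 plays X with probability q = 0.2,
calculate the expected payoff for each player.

E[P1] = 4.96, E[P2] = 5.68

Work:
E[P1] = p·q·π₁(A,X) + p·(1-q)·π₁(A,Y) + (1-p)·q·π₁(B,X) + (1-p)·(1-q)·π₁(B,Y)
= 0.2·0.2·4 + 0.2·0.8·4 + 0.8·0.2·6 + 0.8·0.8·5
= 4.96

E[P2] = 5.68 (similar calculation)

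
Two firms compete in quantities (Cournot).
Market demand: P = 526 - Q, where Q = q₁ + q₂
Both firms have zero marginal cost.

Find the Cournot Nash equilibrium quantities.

q₁* = q₂* = 175.33; P* = 175.33

Work:
Profit: π_i = P·q_i = (a - q_i - q_j)·q_i
FOC: ∂π_i/∂q_i = a - 2q_i - q_j = 0
Reaction function: q_i = (526 - q_j)/2
Symmetry: q* = 526/3 = 175.33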